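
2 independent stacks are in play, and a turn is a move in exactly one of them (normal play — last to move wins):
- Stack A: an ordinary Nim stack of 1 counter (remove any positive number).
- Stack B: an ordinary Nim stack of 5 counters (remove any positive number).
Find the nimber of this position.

Stack A is a plain Nim stack of size 1, so its Grundy value is 1.
Stack B is a plain Nim stack of size 5, so its Grundy value is 5.
The value of a disjunctive sum is the nim-sum of the parts.
Combined value = 1 ⊕ 5 = 4.

4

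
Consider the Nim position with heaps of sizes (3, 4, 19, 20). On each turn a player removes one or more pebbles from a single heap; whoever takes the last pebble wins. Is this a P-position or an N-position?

Nim-sum: 3 ^ 4 ^ 19 ^ 20 = 0.
The nim-sum is 0, so this is a P-position: the player to move is in a losing position under optimal play.

P-position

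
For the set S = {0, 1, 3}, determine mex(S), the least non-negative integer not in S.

The values 0, 1 are all present; 2 is the first non-negative integer missing from the set.

2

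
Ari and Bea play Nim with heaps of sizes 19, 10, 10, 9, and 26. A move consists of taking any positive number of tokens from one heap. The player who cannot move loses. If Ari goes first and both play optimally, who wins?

Bea wins

Nim-sum: 19 ⊕ 10 ⊕ 10 ⊕ 9 ⊕ 26 = 0.
The nim-sum is 0, so this is a P-position: the player to move is in a losing position under optimal play; Ari is about to move from it and so loses — Bea wins.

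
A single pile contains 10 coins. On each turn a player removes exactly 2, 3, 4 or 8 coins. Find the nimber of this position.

2

Grundy values for subtraction set {2, 3, 4, 8}:
k:     0  1  2  3  4  5  6  7  8  9 10
g(k):  0  0  1  1  2  2  0  0  1  1  2
So g(10) = 2.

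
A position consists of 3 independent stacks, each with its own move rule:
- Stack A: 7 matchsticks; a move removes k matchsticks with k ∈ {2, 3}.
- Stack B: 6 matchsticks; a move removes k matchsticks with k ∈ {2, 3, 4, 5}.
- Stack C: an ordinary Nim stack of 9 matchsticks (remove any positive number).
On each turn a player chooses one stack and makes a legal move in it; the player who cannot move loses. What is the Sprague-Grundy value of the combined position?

11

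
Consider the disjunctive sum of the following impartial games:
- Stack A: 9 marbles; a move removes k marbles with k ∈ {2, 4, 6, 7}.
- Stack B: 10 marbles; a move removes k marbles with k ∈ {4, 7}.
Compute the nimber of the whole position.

Build the Grundy sequence for stack A with g(k) = mex{g(k−s) : s ∈ {2, 4, 6, 7}, s ≤ k}:
k:     0  1  2  3  4  5  6  7  8  9
g(k):  0  0  1  1  2  2  3  3  4  0
So g(9) = 0.
Build the Grundy sequence for stack B with g(k) = mex{g(k−s) : s ∈ {4, 7}, s ≤ k}:
k:     0  1  2  3  4  5  6  7  8  9 10
g(k):  0  0  0  0  1  1  1  1  2  2  2
So g(10) = 2.
By the Sprague-Grundy theorem, the Grundy value of a sum of independent games is the XOR of the component values.
Combined value = 0 ⊕ 2 = 2.

2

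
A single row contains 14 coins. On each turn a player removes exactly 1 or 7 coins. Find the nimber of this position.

Compute g(0), g(1), … for moves {1, 7}:
k:     0  1  2  3  4  5  6  7  8  9 10 11 12 13 14
g(k):  0  1  0  1  0  1  0  1  0  1  0  1  0  1  0
So g(14) = 0.

0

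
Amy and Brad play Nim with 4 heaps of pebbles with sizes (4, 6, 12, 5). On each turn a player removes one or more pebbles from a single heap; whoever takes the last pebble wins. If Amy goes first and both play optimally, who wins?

Amy wins

Compute the nim-sum pairwise:
4 XOR 6 = 2
2 XOR 12 = 14
14 XOR 5 = 11
The nim-sum is 11 ≠ 0, so this is an N-position: the player to move can win; Amy has a winning move.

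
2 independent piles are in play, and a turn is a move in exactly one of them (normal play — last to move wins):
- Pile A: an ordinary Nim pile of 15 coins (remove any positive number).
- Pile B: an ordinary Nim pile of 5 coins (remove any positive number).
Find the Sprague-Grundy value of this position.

10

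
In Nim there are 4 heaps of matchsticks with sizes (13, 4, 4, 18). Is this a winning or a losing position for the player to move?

Winning position

Write each in binary and XOR column by column:
  01101  (13)
  00100  (4)
  00100  (4)
  10010  (18)
  -----
  11111  (31)
The nim-sum is 31 ≠ 0, so this is an N-position: the player to move can win.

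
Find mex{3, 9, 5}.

0

0 is not in the set, so the mex is 0.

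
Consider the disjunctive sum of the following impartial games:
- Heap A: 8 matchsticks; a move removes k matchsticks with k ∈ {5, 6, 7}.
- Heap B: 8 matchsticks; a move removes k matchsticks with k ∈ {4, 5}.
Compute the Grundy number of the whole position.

3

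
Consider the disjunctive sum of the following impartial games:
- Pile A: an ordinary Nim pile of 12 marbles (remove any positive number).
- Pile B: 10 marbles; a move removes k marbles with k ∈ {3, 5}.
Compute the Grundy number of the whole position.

Pile A is a plain Nim pile of size 12, so its Grundy value is 12.
Grundy values for pile B (subtraction set {3, 5}):
g(0) = mex{} = 0
g(1) = mex{} = 0
g(2) = mex{} = 0
g(3) = mex{0} = 1
g(4) = mex{0} = 1
g(5) = mex{0} = 1
g(6) = mex{0,1} = 2
g(7) = mex{0,1} = 2
g(8) = mex{1} = 0
g(9) = mex{1,2} = 0
g(10) = mex{1,2} = 0
So g(10) = 0.
The value of a disjunctive sum is the nim-sum of the parts.
Combined value = 12 ⊕ 0 = 12.

12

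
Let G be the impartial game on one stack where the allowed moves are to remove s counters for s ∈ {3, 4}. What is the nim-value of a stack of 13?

Grundy values for subtraction set {3, 4}:
k:     0  1  2  3  4  5  6  7  8  9 10 11 12 13
g(k):  0  0  0  1  1  1  2  0  0  0  1  1  1  2
So g(13) = 2.

2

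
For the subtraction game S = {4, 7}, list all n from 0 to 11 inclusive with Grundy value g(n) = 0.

Build the Grundy sequence with g(k) = mex{g(k−s) : s ∈ {4, 7}, s ≤ k}:
k:     0  1  2  3  4  5  6  7  8  9 10 11
g(k):  0  0  0  0  1  1  1  1  2  2  2  0
The P-positions (g = 0) in 0..11 are 0, 1, 2, 3, 11.

0, 1, 2, 3, 11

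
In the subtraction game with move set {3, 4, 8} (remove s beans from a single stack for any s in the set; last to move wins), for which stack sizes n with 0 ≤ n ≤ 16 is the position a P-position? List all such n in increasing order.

Compute g(0), g(1), … for moves {3, 4, 8}:
k:     0  1  2  3  4  5  6  7  8  9 10 11 12 13 14 15 16
g(k):  0  0  0  1  1  1  2  0  2  3  1  3  0  0  0  1  1
The P-positions (g = 0) in 0..16 are 0, 1, 2, 7, 12, 13, 14.

0, 1, 2, 7, 12, 13, 14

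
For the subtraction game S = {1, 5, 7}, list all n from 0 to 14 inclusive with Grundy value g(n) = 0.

0, 2, 4, 6, 8, 10, 12, 14

Grundy values for subtraction set {1, 5, 7}:
g(0) = mex{} = 0
g(1) = mex{0} = 1
g(2) = mex{1} = 0
g(3) = mex{0} = 1
g(4) = mex{1} = 0
g(5) = mex{0} = 1
g(6) = mex{1} = 0
g(7) = mex{0} = 1
g(8) = mex{1} = 0
g(9) = mex{0} = 1
g(10) = mex{1} = 0
g(11) = mex{0} = 1
g(12) = mex{1} = 0
g(13) = mex{0} = 1
g(14) = mex{1} = 0
The P-positions (g = 0) in 0..14 are 0, 2, 4, 6, 8, 10, 12, 14.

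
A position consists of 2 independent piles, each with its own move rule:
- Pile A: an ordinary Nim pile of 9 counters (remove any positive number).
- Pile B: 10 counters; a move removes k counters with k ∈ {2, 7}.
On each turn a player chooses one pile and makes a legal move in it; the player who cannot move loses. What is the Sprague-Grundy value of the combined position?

Pile A is a plain Nim pile of size 9, so its Grundy value is 9.
For pile B, compute g(0), g(1), … with moves {2, 7}:
k:     0  1  2  3  4  5  6  7  8  9 10
g(k):  0  0  1  1  0  0  1  1  2  0  0
So g(10) = 0.
By the Sprague-Grundy theorem, the Grundy value of a sum of independent games is the XOR of the component values.
Combined value = 9 XOR 0 = 9.

9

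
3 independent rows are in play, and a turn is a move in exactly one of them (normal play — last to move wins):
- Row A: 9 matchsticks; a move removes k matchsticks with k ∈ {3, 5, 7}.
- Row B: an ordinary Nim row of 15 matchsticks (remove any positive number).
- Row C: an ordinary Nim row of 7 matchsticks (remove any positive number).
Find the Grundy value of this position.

Grundy values for row A (subtraction set {3, 5, 7}):
k:     0  1  2  3  4  5  6  7  8  9
g(k):  0  0  0  1  1  1  2  2  2  3
So g(9) = 3.
Row B is a plain Nim row of size 15, so its Grundy value is 15.
Row C is a plain Nim row of size 7, so its Grundy value is 7.
By the Sprague-Grundy theorem, the Grundy value of a sum of independent games is the XOR of the component values.
Combined value = 3 ⊕ 15 ⊕ 7 = 11.

11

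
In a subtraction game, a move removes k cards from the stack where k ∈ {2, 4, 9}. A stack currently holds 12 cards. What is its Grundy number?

0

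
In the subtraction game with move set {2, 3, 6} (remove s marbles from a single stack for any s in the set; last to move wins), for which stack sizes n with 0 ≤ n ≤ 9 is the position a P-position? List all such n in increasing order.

Compute g(0), g(1), … for moves {2, 3, 6}:
g(0) = mex{} = 0
g(1) = mex{} = 0
g(2) = mex{0} = 1
g(3) = mex{0} = 1
g(4) = mex{0,1} = 2
g(5) = mex{1} = 0
g(6) = mex{0,1,2} = 3
g(7) = mex{0,2} = 1
g(8) = mex{0,1,3} = 2
g(9) = mex{1,3} = 0
The P-positions (g = 0) in 0..9 are 0, 1, 5, 9.

0, 1, 5, 9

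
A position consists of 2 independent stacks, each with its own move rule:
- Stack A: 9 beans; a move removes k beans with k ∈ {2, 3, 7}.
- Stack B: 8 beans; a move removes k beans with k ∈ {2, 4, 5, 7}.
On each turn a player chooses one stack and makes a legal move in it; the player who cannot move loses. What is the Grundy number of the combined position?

Grundy values for stack A (subtraction set {2, 3, 7}):
g(0) = mex{} = 0
g(1) = mex{} = 0
g(2) = mex{0} = 1
g(3) = mex{0} = 1
g(4) = mex{0,1} = 2
g(5) = mex{1} = 0
g(6) = mex{1,2} = 0
g(7) = mex{0,2} = 1
g(8) = mex{0} = 1
g(9) = mex{0,1} = 2
So g(9) = 2.
Build the Grundy sequence for stack B with g(k) = mex{g(k−s) : s ∈ {2, 4, 5, 7}, s ≤ k}:
k:     0  1  2  3  4  5  6  7  8
g(k):  0  0  1  1  2  2  3  3  4
So g(8) = 4.
By the Sprague-Grundy theorem, the Grundy value of a sum of independent games is the XOR of the component values.
Combined value = 2 XOR 4 = 6.

6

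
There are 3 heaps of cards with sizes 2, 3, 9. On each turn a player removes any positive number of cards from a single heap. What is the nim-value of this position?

8

In binary:
  0010  (2)
  0011  (3)
  1001  (9)
  ----
  1000  (8)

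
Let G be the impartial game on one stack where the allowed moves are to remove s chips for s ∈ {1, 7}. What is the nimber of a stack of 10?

0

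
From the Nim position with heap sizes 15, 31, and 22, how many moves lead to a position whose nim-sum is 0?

3

In binary:
  01111  (15)
  11111  (31)
  10110  (22)
  -----
  00110  (6)
The overall nim-sum is X = 6. A heap of size p has a winning move iff p XOR X < p (reduce it to p XOR X).
  15: 15 XOR 6 = 9 < 15 — winning move (to 9).
  31: 31 XOR 6 = 25 < 31 — winning move (to 25).
  22: 22 XOR 6 = 16 < 22 — winning move (to 16).
That gives 3 winning moves.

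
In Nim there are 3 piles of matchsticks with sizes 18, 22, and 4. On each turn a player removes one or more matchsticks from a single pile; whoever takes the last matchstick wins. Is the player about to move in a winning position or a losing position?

Compute the nim-sum pairwise:
18 XOR 22 = 4
4 XOR 4 = 0
The nim-sum is 0, so this is a P-position: the player to move is in a losing position under optimal play.

Losing position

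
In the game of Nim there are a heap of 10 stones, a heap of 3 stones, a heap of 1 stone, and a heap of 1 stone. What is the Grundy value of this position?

9

Nim-sum: 10 ^ 3 ^ 1 ^ 1 = 9.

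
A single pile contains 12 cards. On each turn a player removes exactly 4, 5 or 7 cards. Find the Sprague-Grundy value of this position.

0

Compute g(0), g(1), … for moves {4, 5, 7}:
k:     0  1  2  3  4  5  6  7  8  9 10 11 12
g(k):  0  0  0  0  1  1  1  1  2  2  2  0  0
So g(12) = 0.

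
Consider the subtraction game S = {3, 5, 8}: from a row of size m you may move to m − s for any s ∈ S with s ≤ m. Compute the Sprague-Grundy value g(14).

1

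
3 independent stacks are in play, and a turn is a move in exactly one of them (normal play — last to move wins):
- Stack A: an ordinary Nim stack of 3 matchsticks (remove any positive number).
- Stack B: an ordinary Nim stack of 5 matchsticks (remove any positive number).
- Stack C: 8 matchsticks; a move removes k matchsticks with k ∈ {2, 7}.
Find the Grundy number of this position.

4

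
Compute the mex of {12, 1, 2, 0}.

The values 0, 1, 2 are all present; 3 is the first non-negative integer missing from the set.

3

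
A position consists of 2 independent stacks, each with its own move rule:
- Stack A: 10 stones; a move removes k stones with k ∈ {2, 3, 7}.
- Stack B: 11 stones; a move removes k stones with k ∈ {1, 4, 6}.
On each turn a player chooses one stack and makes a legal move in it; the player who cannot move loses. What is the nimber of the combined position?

1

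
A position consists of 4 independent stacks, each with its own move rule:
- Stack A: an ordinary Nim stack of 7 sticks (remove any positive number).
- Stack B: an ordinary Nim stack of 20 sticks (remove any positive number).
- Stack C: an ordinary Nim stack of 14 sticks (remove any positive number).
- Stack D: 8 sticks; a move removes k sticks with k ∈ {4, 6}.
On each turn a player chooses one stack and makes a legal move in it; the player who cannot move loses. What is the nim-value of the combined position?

31

Stack A is a plain Nim stack of size 7, so its Grundy value is 7.
Stack B is a plain Nim stack of size 20, so its Grundy value is 20.
Stack C is a plain Nim stack of size 14, so its Grundy value is 14.
Grundy values for stack D (subtraction set {4, 6}):
g(0) = mex{} = 0
g(1) = mex{} = 0
g(2) = mex{} = 0
g(3) = mex{} = 0
g(4) = mex{0} = 1
g(5) = mex{0} = 1
g(6) = mex{0} = 1
g(7) = mex{0} = 1
g(8) = mex{0,1} = 2
So g(8) = 2.
The value of a disjunctive sum is the nim-sum of the parts.
Combined value = 7 ⊕ 20 ⊕ 14 ⊕ 2 = 31.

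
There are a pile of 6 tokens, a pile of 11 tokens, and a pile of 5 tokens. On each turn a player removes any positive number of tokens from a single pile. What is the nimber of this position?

8

Compute the nim-sum pairwise:
6 ⊕ 11 = 13
13 ⊕ 5 = 8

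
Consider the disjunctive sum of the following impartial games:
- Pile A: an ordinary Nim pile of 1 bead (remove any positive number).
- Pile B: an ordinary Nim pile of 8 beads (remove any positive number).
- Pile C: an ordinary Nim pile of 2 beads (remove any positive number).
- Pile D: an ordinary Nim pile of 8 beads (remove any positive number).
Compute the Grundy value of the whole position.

3

Pile A is a plain Nim pile of size 1, so its Grundy value is 1.
Pile B is a plain Nim pile of size 8, so its Grundy value is 8.
Pile C is a plain Nim pile of size 2, so its Grundy value is 2.
Pile D is a plain Nim pile of size 8, so its Grundy value is 8.
By the Sprague-Grundy theorem, the Grundy value of a sum of independent games is the XOR of the component values.
Combined value = 1 ⊕ 8 ⊕ 2 ⊕ 8 = 3.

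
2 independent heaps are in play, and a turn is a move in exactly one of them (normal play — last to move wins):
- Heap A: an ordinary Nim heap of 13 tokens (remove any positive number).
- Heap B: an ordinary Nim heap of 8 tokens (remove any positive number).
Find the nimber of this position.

5

Heap A is a plain Nim heap of size 13, so its Grundy value is 13.
Heap B is a plain Nim heap of size 8, so its Grundy value is 8.
By the Sprague-Grundy theorem, the Grundy value of a sum of independent games is the XOR of the component values.
Combined value = 13 ⊕ 8 = 5.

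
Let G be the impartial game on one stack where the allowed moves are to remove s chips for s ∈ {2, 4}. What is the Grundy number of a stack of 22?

Grundy values for subtraction set {2, 4}:
k:     0  1  2  3  4  5  6  7  8  9 10 11 12 13 14 15 16 17 18 19 20 21 22
g(k):  0  0  1  1  2  2  0  0  1  1  2  2  0  0  1  1  2  2  0  0  1  1  2
So g(22) = 2.

2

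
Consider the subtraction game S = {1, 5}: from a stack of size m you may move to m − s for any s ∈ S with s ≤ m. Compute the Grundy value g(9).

1

Build the Grundy sequence with g(k) = mex{g(k−s) : s ∈ {1, 5}, s ≤ k}:
g(0) = mex{} = 0
g(1) = mex{0} = 1
g(2) = mex{1} = 0
g(3) = mex{0} = 1
g(4) = mex{1} = 0
g(5) = mex{0} = 1
g(6) = mex{1} = 0
g(7) = mex{0} = 1
g(8) = mex{1} = 0
g(9) = mex{0} = 1
So g(9) = 1.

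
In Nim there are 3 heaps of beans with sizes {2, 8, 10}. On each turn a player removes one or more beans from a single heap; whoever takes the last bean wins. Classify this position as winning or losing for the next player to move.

Bitwise XOR of the heap sizes:
  0010  (2)
  1000  (8)
  1010  (10)
  ----
  0000  (0)
The nim-sum is 0, so this is a P-position: the player to move is in a losing position under optimal play.

Losing position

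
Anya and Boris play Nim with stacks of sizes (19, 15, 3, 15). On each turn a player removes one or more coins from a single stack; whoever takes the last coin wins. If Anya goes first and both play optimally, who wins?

Anya wins

Compute the nim-sum pairwise:
19 ⊕ 15 = 28
28 ⊕ 3 = 31
31 ⊕ 15 = 16
The nim-sum is 16 ≠ 0, so this is an N-position: the player to move can win; Anya has a winning move.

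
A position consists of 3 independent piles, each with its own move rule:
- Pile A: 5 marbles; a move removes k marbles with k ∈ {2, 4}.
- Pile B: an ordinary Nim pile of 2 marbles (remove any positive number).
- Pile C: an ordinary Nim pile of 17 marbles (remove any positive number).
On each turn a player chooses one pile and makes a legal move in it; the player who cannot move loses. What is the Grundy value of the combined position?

17

Build the Grundy sequence for pile A with g(k) = mex{g(k−s) : s ∈ {2, 4}, s ≤ k}:
g(0) = mex{} = 0
g(1) = mex{} = 0
g(2) = mex{0} = 1
g(3) = mex{0} = 1
g(4) = mex{0,1} = 2
g(5) = mex{0,1} = 2
So g(5) = 2.
Pile B is a plain Nim pile of size 2, so its Grundy value is 2.
Pile C is a plain Nim pile of size 17, so its Grundy value is 17.
By the Sprague-Grundy theorem, the Grundy value of a sum of independent games is the XOR of the component values.
Combined value = 2 ⊕ 2 ⊕ 17 = 17.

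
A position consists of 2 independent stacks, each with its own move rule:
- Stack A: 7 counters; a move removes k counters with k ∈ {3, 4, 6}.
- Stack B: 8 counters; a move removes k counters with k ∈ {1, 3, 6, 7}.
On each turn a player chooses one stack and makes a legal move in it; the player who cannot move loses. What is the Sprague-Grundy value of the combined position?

0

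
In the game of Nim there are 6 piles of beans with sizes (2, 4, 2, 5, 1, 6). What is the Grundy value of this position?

Bitwise XOR of the heap sizes:
  010  (2)
  100  (4)
  010  (2)
  101  (5)
  001  (1)
  110  (6)
  ---
  110  (6)

6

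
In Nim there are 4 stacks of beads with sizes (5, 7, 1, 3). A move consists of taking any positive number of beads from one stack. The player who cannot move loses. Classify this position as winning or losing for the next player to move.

Nim-sum: 5 ^ 7 ^ 1 ^ 3 = 0.
The nim-sum is 0, so this is a P-position: the player to move is in a losing position under optimal play.

Losing position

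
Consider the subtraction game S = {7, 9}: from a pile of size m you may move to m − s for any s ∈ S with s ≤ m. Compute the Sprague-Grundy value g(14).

Grundy values for subtraction set {7, 9}:
k:     0  1  2  3  4  5  6  7  8  9 10 11 12 13 14
g(k):  0  0  0  0  0  0  0  1  1  1  1  1  1  1  2
So g(14) = 2.

2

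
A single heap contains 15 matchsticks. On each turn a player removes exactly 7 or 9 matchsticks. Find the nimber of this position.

2

Build the Grundy sequence with g(k) = mex{g(k−s) : s ∈ {7, 9}, s ≤ k}:
k:     0  1  2  3  4  5  6  7  8  9 10 11 12 13 14 15
g(k):  0  0  0  0  0  0  0  1  1  1  1  1  1  1  2  2
So g(15) = 2.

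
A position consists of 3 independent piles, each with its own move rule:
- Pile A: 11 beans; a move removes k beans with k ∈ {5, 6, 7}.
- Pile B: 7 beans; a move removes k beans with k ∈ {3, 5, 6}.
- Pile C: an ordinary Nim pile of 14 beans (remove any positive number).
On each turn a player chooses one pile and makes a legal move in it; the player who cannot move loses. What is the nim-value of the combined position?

14

Grundy values for pile A (subtraction set {5, 6, 7}):
k:     0  1  2  3  4  5  6  7  8  9 10 11
g(k):  0  0  0  0  0  1  1  1  1  1  2  2
So g(11) = 2.
Build the Grundy sequence for pile B with g(k) = mex{g(k−s) : s ∈ {3, 5, 6}, s ≤ k}:
k:     0  1  2  3  4  5  6  7
g(k):  0  0  0  1  1  1  2  2
So g(7) = 2.
Pile C is a plain Nim pile of size 14, so its Grundy value is 14.
The value of a disjunctive sum is the nim-sum of the parts.
Combined value = 2 ⊕ 2 ⊕ 14 = 14.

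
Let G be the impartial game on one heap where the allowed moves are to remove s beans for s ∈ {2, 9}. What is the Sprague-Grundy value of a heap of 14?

1

Compute g(0), g(1), … for moves {2, 9}:
g(0) = mex{} = 0
g(1) = mex{} = 0
g(2) = mex{0} = 1
g(3) = mex{0} = 1
g(4) = mex{1} = 0
g(5) = mex{1} = 0
g(6) = mex{0} = 1
g(7) = mex{0} = 1
g(8) = mex{1} = 0
g(9) = mex{0,1} = 2
g(10) = mex{0} = 1
g(11) = mex{1,2} = 0
g(12) = mex{1} = 0
g(13) = mex{0} = 1
g(14) = mex{0} = 1
So g(14) = 1.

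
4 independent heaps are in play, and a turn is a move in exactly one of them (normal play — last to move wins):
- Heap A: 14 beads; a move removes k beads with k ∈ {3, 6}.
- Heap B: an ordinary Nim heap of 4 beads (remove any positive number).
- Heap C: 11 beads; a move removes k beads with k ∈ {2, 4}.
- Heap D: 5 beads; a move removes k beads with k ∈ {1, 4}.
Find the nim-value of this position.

7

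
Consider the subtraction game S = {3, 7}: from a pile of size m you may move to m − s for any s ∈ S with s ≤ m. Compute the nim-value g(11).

Build the Grundy sequence with g(k) = mex{g(k−s) : s ∈ {3, 7}, s ≤ k}:
k:     0  1  2  3  4  5  6  7  8  9 10 11
g(k):  0  0  0  1  1  1  0  2  2  1  0  0
So g(11) = 0.

0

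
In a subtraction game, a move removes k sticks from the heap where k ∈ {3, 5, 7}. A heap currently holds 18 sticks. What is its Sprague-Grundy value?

Grundy values for subtraction set {3, 5, 7}:
k:     0  1  2  3  4  5  6  7  8  9 10 11 12 13 14 15 16 17 18
g(k):  0  0  0  1  1  1  2  2  2  3  0  0  0  1  1  1  2  2  2
So g(18) = 2.

2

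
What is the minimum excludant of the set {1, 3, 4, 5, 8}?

0

0 is not in the set, so the mex is 0.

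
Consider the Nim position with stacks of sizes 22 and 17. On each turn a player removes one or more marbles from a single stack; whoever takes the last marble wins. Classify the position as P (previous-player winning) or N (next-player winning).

In binary:
  10110  (22)
  10001  (17)
  -----
  00111  (7)
The nim-sum is 7 ≠ 0, so this is an N-position: the player to move can win.

N-position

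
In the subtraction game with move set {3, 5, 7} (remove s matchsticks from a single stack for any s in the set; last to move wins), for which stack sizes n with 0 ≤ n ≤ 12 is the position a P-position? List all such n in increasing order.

0, 1, 2, 10, 11, 12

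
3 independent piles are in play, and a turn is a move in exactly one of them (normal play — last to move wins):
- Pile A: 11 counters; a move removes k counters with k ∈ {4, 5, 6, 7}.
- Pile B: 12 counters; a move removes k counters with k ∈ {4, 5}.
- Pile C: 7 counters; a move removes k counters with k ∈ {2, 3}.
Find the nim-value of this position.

Grundy values for pile A (subtraction set {4, 5, 6, 7}):
k:     0  1  2  3  4  5  6  7  8  9 10 11
g(k):  0  0  0  0  1  1  1  1  2  2  2  0
So g(11) = 0.
Build the Grundy sequence for pile B with g(k) = mex{g(k−s) : s ∈ {4, 5}, s ≤ k}:
k:     0  1  2  3  4  5  6  7  8  9 10 11 12
g(k):  0  0  0  0  1  1  1  1  2  0  0  0  0
So g(12) = 0.
Grundy values for pile C (subtraction set {2, 3}):
g(0) = mex{} = 0
g(1) = mex{} = 0
g(2) = mex{0} = 1
g(3) = mex{0} = 1
g(4) = mex{0,1} = 2
g(5) = mex{1} = 0
g(6) = mex{1,2} = 0
g(7) = mex{0,2} = 1
So g(7) = 1.
The value of a disjunctive sum is the nim-sum of the parts.
Combined value = 0 ⊕ 0 ⊕ 1 = 1.

1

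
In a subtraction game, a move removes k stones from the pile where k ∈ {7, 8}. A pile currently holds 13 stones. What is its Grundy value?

Build the Grundy sequence with g(k) = mex{g(k−s) : s ∈ {7, 8}, s ≤ k}:
k:     0  1  2  3  4  5  6  7  8  9 10 11 12 13
g(k):  0  0  0  0  0  0  0  1  1  1  1  1  1  1
So g(13) = 1.

1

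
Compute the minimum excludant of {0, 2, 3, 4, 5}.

1

0 is in the set but 1 is not, so the mex is 1.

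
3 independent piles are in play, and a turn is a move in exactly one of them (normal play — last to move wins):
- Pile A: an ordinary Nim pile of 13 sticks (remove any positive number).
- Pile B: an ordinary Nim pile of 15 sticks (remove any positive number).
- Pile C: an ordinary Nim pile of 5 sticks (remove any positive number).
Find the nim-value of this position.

7

Pile A is a plain Nim pile of size 13, so its Grundy value is 13.
Pile B is a plain Nim pile of size 15, so its Grundy value is 15.
Pile C is a plain Nim pile of size 5, so its Grundy value is 5.
The value of a disjunctive sum is the nim-sum of the parts.
Combined value = 13 XOR 15 XOR 5 = 7.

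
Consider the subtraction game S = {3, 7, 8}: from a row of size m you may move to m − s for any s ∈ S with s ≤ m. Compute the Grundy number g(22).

Grundy values for subtraction set {3, 7, 8}:
k:     0  1  2  3  4  5  6  7  8  9 10 11 12 13 14 15 16 17 18 19 20 21 22
g(k):  0  0  0  1  1  1  0  2  2  1  3  0  0  2  1  1  0  0  2  1  1  0  0
So g(22) = 0.

0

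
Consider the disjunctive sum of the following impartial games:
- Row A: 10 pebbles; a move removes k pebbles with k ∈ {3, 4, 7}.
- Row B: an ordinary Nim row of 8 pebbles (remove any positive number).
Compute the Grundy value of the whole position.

8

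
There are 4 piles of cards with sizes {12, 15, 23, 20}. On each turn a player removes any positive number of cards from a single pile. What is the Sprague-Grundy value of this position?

0

Nim-sum: 12 ⊕ 15 ⊕ 23 ⊕ 20 = 0.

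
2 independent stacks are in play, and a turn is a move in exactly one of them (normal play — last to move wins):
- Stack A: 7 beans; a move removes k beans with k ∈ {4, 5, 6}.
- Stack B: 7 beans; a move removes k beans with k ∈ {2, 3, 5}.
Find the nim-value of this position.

For stack A, compute g(0), g(1), … with moves {4, 5, 6}:
k:     0  1  2  3  4  5  6  7
g(k):  0  0  0  0  1  1  1  1
So g(7) = 1.
For stack B, compute g(0), g(1), … with moves {2, 3, 5}:
g(0) = mex{} = 0
g(1) = mex{} = 0
g(2) = mex{0} = 1
g(3) = mex{0} = 1
g(4) = mex{0,1} = 2
g(5) = mex{0,1} = 2
g(6) = mex{0,1,2} = 3
g(7) = mex{1,2} = 0
So g(7) = 0.
By the Sprague-Grundy theorem, the Grundy value of a sum of independent games is the XOR of the component values.
Combined value = 1 XOR 0 = 1.

1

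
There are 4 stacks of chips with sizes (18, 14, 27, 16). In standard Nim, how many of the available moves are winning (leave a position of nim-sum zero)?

3

Nim-sum: 18 ⊕ 14 ⊕ 27 ⊕ 16 = 23.
The overall nim-sum is X = 23. A stack of size p has a winning move iff p XOR X < p (reduce it to p XOR X).
  18: 18 XOR 23 = 5 < 18 — winning move (to 5).
  14: 14 XOR 23 = 25 ≥ 14 — no move.
  27: 27 XOR 23 = 12 < 27 — winning move (to 12).
  16: 16 XOR 23 = 7 < 16 — winning move (to 7).
That gives 3 winning moves.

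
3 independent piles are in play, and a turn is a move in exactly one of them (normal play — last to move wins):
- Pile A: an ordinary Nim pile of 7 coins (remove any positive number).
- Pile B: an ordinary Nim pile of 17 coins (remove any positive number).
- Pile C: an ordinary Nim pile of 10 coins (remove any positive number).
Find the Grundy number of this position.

Pile A is a plain Nim pile of size 7, so its Grundy value is 7.
Pile B is a plain Nim pile of size 17, so its Grundy value is 17.
Pile C is a plain Nim pile of size 10, so its Grundy value is 10.
By the Sprague-Grundy theorem, the Grundy value of a sum of independent games is the XOR of the component values.
Combined value = 7 ⊕ 17 ⊕ 10 = 28.

28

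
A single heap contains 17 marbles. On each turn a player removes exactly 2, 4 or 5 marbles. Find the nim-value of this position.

1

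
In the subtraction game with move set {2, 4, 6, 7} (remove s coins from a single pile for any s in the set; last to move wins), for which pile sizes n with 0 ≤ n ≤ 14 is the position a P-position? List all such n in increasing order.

0, 1, 9, 10

Grundy values for subtraction set {2, 4, 6, 7}:
g(0) = mex{} = 0
g(1) = mex{} = 0
g(2) = mex{0} = 1
g(3) = mex{0} = 1
g(4) = mex{0,1} = 2
g(5) = mex{0,1} = 2
g(6) = mex{0,1,2} = 3
g(7) = mex{0,1,2} = 3
g(8) = mex{0,1,2,3} = 4
g(9) = mex{1,2,3} = 0
g(10) = mex{1,2,3,4} = 0
g(11) = mex{0,2,3} = 1
g(12) = mex{0,2,3,4} = 1
g(13) = mex{0,1,3} = 2
g(14) = mex{0,1,3,4} = 2
The P-positions (g = 0) in 0..14 are 0, 1, 9, 10.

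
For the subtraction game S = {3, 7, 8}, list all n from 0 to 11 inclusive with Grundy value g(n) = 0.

0, 1, 2, 6, 11

Build the Grundy sequence with g(k) = mex{g(k−s) : s ∈ {3, 7, 8}, s ≤ k}:
k:     0  1  2  3  4  5  6  7  8  9 10 11
g(k):  0  0  0  1  1  1  0  2  2  1  3  0
The P-positions (g = 0) in 0..11 are 0, 1, 2, 6, 11.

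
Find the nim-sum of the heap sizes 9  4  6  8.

3

Compute the nim-sum pairwise:
9 XOR 4 = 13
13 XOR 6 = 11
11 XOR 8 = 3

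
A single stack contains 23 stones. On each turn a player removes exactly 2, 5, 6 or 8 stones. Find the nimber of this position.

2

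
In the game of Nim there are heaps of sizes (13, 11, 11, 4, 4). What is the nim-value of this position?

13

Compute the nim-sum pairwise:
13 ^ 11 = 6
6 ^ 11 = 13
13 ^ 4 = 9
9 ^ 4 = 13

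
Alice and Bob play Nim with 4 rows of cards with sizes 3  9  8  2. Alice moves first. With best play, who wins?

In binary:
  0011  (3)
  1001  (9)
  1000  (8)
  0010  (2)
  ----
  0000  (0)
The nim-sum is 0, so this is a P-position: the player to move is in a losing position under optimal play; Alice is about to move from it and so loses — Bob wins.

Bob wins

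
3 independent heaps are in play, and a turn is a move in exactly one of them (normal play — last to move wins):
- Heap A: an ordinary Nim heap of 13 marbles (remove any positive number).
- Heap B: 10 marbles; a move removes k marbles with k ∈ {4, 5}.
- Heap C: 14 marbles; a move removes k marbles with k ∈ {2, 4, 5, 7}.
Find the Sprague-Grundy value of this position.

15

Heap A is a plain Nim heap of size 13, so its Grundy value is 13.
Grundy values for heap B (subtraction set {4, 5}):
g(0) = mex{} = 0
g(1) = mex{} = 0
g(2) = mex{} = 0
g(3) = mex{} = 0
g(4) = mex{0} = 1
g(5) = mex{0} = 1
g(6) = mex{0} = 1
g(7) = mex{0} = 1
g(8) = mex{0,1} = 2
g(9) = mex{1} = 0
g(10) = mex{1} = 0
So g(10) = 0.
Build the Grundy sequence for heap C with g(k) = mex{g(k−s) : s ∈ {2, 4, 5, 7}, s ≤ k}:
g(0) = mex{} = 0
g(1) = mex{} = 0
g(2) = mex{0} = 1
g(3) = mex{0} = 1
g(4) = mex{0,1} = 2
g(5) = mex{0,1} = 2
g(6) = mex{0,1,2} = 3
g(7) = mex{0,1,2} = 3
g(8) = mex{0,1,2,3} = 4
g(9) = mex{1,2,3} = 0
g(10) = mex{1,2,3,4} = 0
g(11) = mex{0,2,3} = 1
g(12) = mex{0,2,3,4} = 1
g(13) = mex{0,1,3,4} = 2
g(14) = mex{0,1,3} = 2
So g(14) = 2.
By the Sprague-Grundy theorem, the Grundy value of a sum of independent games is the XOR of the component values.
Combined value = 13 XOR 0 XOR 2 = 15.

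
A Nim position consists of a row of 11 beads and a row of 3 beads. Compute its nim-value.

8

Compute the nim-sum pairwise:
11 ⊕ 3 = 8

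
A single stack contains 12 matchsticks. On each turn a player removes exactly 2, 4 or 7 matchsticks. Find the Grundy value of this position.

Compute g(0), g(1), … for moves {2, 4, 7}:
g(0) = mex{} = 0
g(1) = mex{} = 0
g(2) = mex{0} = 1
g(3) = mex{0} = 1
g(4) = mex{0,1} = 2
g(5) = mex{0,1} = 2
g(6) = mex{1,2} = 0
g(7) = mex{0,1,2} = 3
g(8) = mex{0,2} = 1
g(9) = mex{1,2,3} = 0
g(10) = mex{0,1} = 2
g(11) = mex{0,2,3} = 1
g(12) = mex{1,2} = 0
So g(12) = 0.

0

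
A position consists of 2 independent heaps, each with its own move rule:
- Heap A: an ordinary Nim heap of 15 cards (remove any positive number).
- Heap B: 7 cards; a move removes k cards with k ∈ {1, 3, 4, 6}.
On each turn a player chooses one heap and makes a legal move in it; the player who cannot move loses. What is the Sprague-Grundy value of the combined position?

Heap A is a plain Nim heap of size 15, so its Grundy value is 15.
For heap B, compute g(0), g(1), … with moves {1, 3, 4, 6}:
k:     0  1  2  3  4  5  6  7
g(k):  0  1  0  1  2  3  2  0
So g(7) = 0.
By the Sprague-Grundy theorem, the Grundy value of a sum of independent games is the XOR of the component values.
Combined value = 15 ⊕ 0 = 15.

15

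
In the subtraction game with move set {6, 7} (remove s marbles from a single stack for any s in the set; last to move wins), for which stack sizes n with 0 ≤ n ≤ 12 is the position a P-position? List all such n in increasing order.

0, 1, 2, 3, 4, 5

Compute g(0), g(1), … for moves {6, 7}:
k:     0  1  2  3  4  5  6  7  8  9 10 11 12
g(k):  0  0  0  0  0  0  1  1  1  1  1  1  2
The P-positions (g = 0) in 0..12 are 0, 1, 2, 3, 4, 5.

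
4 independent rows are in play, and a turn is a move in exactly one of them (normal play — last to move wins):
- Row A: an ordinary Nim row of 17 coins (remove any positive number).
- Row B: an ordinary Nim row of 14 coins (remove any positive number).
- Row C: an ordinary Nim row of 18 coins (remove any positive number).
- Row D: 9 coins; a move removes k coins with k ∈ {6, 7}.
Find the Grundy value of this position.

Row A is a plain Nim row of size 17, so its Grundy value is 17.
Row B is a plain Nim row of size 14, so its Grundy value is 14.
Row C is a plain Nim row of size 18, so its Grundy value is 18.
Grundy values for row D (subtraction set {6, 7}):
g(0) = mex{} = 0
g(1) = mex{} = 0
g(2) = mex{} = 0
g(3) = mex{} = 0
g(4) = mex{} = 0
g(5) = mex{} = 0
g(6) = mex{0} = 1
g(7) = mex{0} = 1
g(8) = mex{0} = 1
g(9) = mex{0} = 1
So g(9) = 1.
The value of a disjunctive sum is the nim-sum of the parts.
Combined value = 17 ⊕ 14 ⊕ 18 ⊕ 1 = 12.

12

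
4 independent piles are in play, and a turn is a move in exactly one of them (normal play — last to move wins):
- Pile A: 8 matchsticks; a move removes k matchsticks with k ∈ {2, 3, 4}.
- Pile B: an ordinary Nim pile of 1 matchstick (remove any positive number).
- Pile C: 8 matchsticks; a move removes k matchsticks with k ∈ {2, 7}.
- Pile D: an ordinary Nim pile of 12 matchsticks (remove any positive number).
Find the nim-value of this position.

For pile A, compute g(0), g(1), … with moves {2, 3, 4}:
k:     0  1  2  3  4  5  6  7  8
g(k):  0  0  1  1  2  2  0  0  1
So g(8) = 1.
Pile B is a plain Nim pile of size 1, so its Grundy value is 1.
For pile C, compute g(0), g(1), … with moves {2, 7}:
g(0) = mex{} = 0
g(1) = mex{} = 0
g(2) = mex{0} = 1
g(3) = mex{0} = 1
g(4) = mex{1} = 0
g(5) = mex{1} = 0
g(6) = mex{0} = 1
g(7) = mex{0} = 1
g(8) = mex{0,1} = 2
So g(8) = 2.
Pile D is a plain Nim pile of size 12, so its Grundy value is 12.
By the Sprague-Grundy theorem, the Grundy value of a sum of independent games is the XOR of the component values.
Combined value = 1 ⊕ 1 ⊕ 2 ⊕ 12 = 14.

14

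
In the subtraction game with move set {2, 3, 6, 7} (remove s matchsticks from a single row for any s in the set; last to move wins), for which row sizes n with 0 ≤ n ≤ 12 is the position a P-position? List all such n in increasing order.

0, 1, 5, 9, 10

Compute g(0), g(1), … for moves {2, 3, 6, 7}:
g(0) = mex{} = 0
g(1) = mex{} = 0
g(2) = mex{0} = 1
g(3) = mex{0} = 1
g(4) = mex{0,1} = 2
g(5) = mex{1} = 0
g(6) = mex{0,1,2} = 3
g(7) = mex{0,2} = 1
g(8) = mex{0,1,3} = 2
g(9) = mex{1,3} = 0
g(10) = mex{1,2} = 0
g(11) = mex{0,2} = 1
g(12) = mex{0,3} = 1
The P-positions (g = 0) in 0..12 are 0, 1, 5, 9, 10.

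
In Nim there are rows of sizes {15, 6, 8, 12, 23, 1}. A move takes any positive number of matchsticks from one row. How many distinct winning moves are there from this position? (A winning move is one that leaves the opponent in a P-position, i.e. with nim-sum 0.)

1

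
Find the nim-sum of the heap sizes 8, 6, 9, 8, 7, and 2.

10

Compute the nim-sum pairwise:
8 XOR 6 = 14
14 XOR 9 = 7
7 XOR 8 = 15
15 XOR 7 = 8
8 XOR 2 = 10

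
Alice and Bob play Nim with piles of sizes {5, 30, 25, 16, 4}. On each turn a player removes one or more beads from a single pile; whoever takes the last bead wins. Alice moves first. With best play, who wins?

In binary:
  00101  (5)
  11110  (30)
  11001  (25)
  10000  (16)
  00100  (4)
  -----
  10110  (22)
The nim-sum is 22 ≠ 0, so this is an N-position: the player to move can win; Alice has a winning move.

Alice wins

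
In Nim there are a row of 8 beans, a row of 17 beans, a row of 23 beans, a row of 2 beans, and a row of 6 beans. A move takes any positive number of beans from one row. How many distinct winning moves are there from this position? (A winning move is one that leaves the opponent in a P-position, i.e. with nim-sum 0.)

Write each in binary and XOR column by column:
  01000  (8)
  10001  (17)
  10111  (23)
  00010  (2)
  00110  (6)
  -----
  01010  (10)
The overall nim-sum is X = 10. A row of size p has a winning move iff p XOR X < p (reduce it to p XOR X).
  8: 8 XOR 10 = 2 < 8 — winning move (to 2).
  17: 17 XOR 10 = 27 ≥ 17 — no move.
  23: 23 XOR 10 = 29 ≥ 23 — no move.
  2: 2 XOR 10 = 8 ≥ 2 — no move.
  6: 6 XOR 10 = 12 ≥ 6 — no move.
That gives 1 winning move.

1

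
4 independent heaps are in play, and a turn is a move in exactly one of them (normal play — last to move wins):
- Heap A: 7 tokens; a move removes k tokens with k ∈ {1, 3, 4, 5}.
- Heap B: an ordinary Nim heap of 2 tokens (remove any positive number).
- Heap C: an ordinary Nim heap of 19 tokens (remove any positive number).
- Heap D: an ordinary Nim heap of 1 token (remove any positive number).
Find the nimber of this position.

Build the Grundy sequence for heap A with g(k) = mex{g(k−s) : s ∈ {1, 3, 4, 5}, s ≤ k}:
g(0) = mex{} = 0
g(1) = mex{0} = 1
g(2) = mex{1} = 0
g(3) = mex{0} = 1
g(4) = mex{0,1} = 2
g(5) = mex{0,1,2} = 3
g(6) = mex{0,1,3} = 2
g(7) = mex{0,1,2} = 3
So g(7) = 3.
Heap B is a plain Nim heap of size 2, so its Grundy value is 2.
Heap C is a plain Nim heap of size 19, so its Grundy value is 19.
Heap D is a plain Nim heap of size 1, so its Grundy value is 1.
The value of a disjunctive sum is the nim-sum of the parts.
Combined value = 3 ⊕ 2 ⊕ 19 ⊕ 1 = 19.

19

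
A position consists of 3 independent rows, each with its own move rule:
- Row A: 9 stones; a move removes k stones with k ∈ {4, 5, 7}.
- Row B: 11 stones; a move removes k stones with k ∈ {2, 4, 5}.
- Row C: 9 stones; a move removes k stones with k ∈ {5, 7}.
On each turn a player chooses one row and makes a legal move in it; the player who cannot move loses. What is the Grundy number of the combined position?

1

For row A, compute g(0), g(1), … with moves {4, 5, 7}:
k:     0  1  2  3  4  5  6  7  8  9
g(k):  0  0  0  0  1  1  1  1  2  2
So g(9) = 2.
Grundy values for row B (subtraction set {2, 4, 5}):
k:     0  1  2  3  4  5  6  7  8  9 10 11
g(k):  0  0  1  1  2  2  3  0  0  1  1  2
So g(11) = 2.
Build the Grundy sequence for row C with g(k) = mex{g(k−s) : s ∈ {5, 7}, s ≤ k}:
k:     0  1  2  3  4  5  6  7  8  9
g(k):  0  0  0  0  0  1  1  1  1  1
So g(9) = 1.
By the Sprague-Grundy theorem, the Grundy value of a sum of independent games is the XOR of the component values.
Combined value = 2 XOR 2 XOR 1 = 1.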